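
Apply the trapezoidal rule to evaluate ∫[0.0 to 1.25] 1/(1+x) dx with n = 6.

f(x) = 1/(1+x)
a = 0.0, b = 1.25, n = 6
h = (b - a)/n = 0.208333

Trapezoidal rule: (h/2)[f(x₀) + 2f(x₁) + 2f(x₂) + ... + f(xₙ)]

x_0 = 0.0000, f(x_0) = 1.000000, coefficient = 1
x_1 = 0.2083, f(x_1) = 0.827586, coefficient = 2
x_2 = 0.4167, f(x_2) = 0.705882, coefficient = 2
x_3 = 0.6250, f(x_3) = 0.615385, coefficient = 2
x_4 = 0.8333, f(x_4) = 0.545455, coefficient = 2
x_5 = 1.0417, f(x_5) = 0.489796, coefficient = 2
x_6 = 1.2500, f(x_6) = 0.444444, coefficient = 1

I ≈ (0.208333/2) × 7.812652 = 0.813818
Exact value: 0.810930
Error: 0.002888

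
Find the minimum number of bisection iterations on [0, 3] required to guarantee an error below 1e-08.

We need (b-a)/2^n ≤ 1e-08
(3 - 0)/2^n ≤ 1e-08
3/2^n ≤ 1e-08
2^n ≥ 300000000
n ≥ log₂(300000000) = 28.16
n ≥ 29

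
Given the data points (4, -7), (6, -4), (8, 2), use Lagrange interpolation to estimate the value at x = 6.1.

Lagrange interpolation formula:
P(x) = Σ yᵢ × Lᵢ(x)
where Lᵢ(x) = Π_{j≠i} (x - xⱼ)/(xᵢ - xⱼ)

L_0(6.1) = (6.1 - 6)/(4 - 6) × (6.1 - 8)/(4 - 8) = -0.023750
L_1(6.1) = (6.1 - 4)/(6 - 4) × (6.1 - 8)/(6 - 8) = 0.997500
L_2(6.1) = (6.1 - 4)/(8 - 4) × (6.1 - 6)/(8 - 6) = 0.026250

P(6.1) = (-7)×L_0(6.1) + (-4)×L_1(6.1) + 2×L_2(6.1)
P(6.1) = -3.771250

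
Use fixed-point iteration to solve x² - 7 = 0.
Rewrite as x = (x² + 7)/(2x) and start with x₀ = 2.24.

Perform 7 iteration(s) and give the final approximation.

Equation: x² - 7 = 0
Fixed-point form: x = (x² + 7)/(2x)
x₀ = 2.24

x_1 = g(2.240000) = 2.682500
x_2 = g(2.682500) = 2.646003
x_3 = g(2.646003) = 2.645751
x_4 = g(2.645751) = 2.645751
x_5 = g(2.645751) = 2.645751
x_6 = g(2.645751) = 2.645751
x_7 = g(2.645751) = 2.645751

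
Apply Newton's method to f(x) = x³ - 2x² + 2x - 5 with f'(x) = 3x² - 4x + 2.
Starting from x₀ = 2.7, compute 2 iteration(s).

f(x) = x³ - 2x² + 2x - 5
f'(x) = 3x² - 4x + 2
x₀ = 2.7

Newton-Raphson formula: x_{n+1} = x_n - f(x_n)/f'(x_n)

Iteration 1:
  f(2.700000) = 5.503000
  f'(2.700000) = 13.070000
  x_1 = 2.700000 - 5.503000/13.070000 = 2.278959
Iteration 2:
  f(2.278959) = 1.006738
  f'(2.278959) = 8.465131
  x_2 = 2.278959 - 1.006738/8.465131 = 2.160032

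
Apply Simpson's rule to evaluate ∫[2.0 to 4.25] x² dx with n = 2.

f(x) = x²
a = 2.0, b = 4.25, n = 2
h = (b - a)/n = 1.125000

Simpson's rule: (h/3)[f(x₀) + 4f(x₁) + 2f(x₂) + ... + f(xₙ)]

x_0 = 2.0000, f(x_0) = 4.000000, coefficient = 1
x_1 = 3.1250, f(x_1) = 9.765625, coefficient = 4
x_2 = 4.2500, f(x_2) = 18.062500, coefficient = 1

I ≈ (1.125000/3) × 61.125000 = 22.921875
Exact value: 22.921875
Error: 0.000000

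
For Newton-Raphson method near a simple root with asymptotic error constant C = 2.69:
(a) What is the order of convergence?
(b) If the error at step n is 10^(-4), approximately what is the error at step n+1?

(a) Newton-Raphson has quadratic (order 2) convergence near simple roots.
    This means |e_{n+1}| ≈ C|e_n|².

(b) With |e_n| = 10^(-4) and C = 2.69:
    |e_{n+1}| ≈ 2.69 × (10^(-4))² = 2.69 × 10^(-8)

(a) 2 (quadratic); (b) |e_{n+1}| ≈ 2.690e-08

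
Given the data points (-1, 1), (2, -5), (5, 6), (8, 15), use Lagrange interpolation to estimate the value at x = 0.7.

Lagrange interpolation formula:
P(x) = Σ yᵢ × Lᵢ(x)
where Lᵢ(x) = Π_{j≠i} (x - xⱼ)/(xᵢ - xⱼ)

L_0(0.7) = (0.7 - 2)/(-1 - 2) × (0.7 - 5)/(-1 - 5) × (0.7 - 8)/(-1 - 8) = 0.251895
L_1(0.7) = (0.7 - (-1))/(2 - (-1)) × (0.7 - 5)/(2 - 5) × (0.7 - 8)/(2 - 8) = 0.988204
L_2(0.7) = (0.7 - (-1))/(5 - (-1)) × (0.7 - 2)/(5 - 2) × (0.7 - 8)/(5 - 8) = -0.298759
L_3(0.7) = (0.7 - (-1))/(8 - (-1)) × (0.7 - 2)/(8 - 2) × (0.7 - 5)/(8 - 5) = 0.058660

P(0.7) = 1×L_0(0.7) + (-5)×L_1(0.7) + 6×L_2(0.7) + 15×L_3(0.7)
P(0.7) = -5.601772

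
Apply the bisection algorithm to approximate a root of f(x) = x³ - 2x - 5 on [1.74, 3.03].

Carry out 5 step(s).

f(x) = x³ - 2x - 5
Initial interval: [1.74, 3.03]

Iteration 1:
  c_1 = (1.740000 + 3.030000)/2 = 2.385000
  f(c_1) = f(2.385000) = 3.796417
  f(a) × f(c) < 0, new interval: [1.740000, 2.385000]
Iteration 2:
  c_2 = (1.740000 + 2.385000)/2 = 2.062500
  f(c_2) = f(2.062500) = -0.351318
  f(a) × f(c) ≥ 0, new interval: [2.062500, 2.385000]
Iteration 3:
  c_3 = (2.062500 + 2.385000)/2 = 2.223750
  f(c_3) = f(2.223750) = 1.549086
  f(a) × f(c) < 0, new interval: [2.062500, 2.223750]
Iteration 4:
  c_4 = (2.062500 + 2.223750)/2 = 2.143125
  f(c_4) = f(2.143125) = 0.557090
  f(a) × f(c) < 0, new interval: [2.062500, 2.143125]
Iteration 5:
  c_5 = (2.062500 + 2.143125)/2 = 2.102812
  f(c_5) = f(2.102812) = 0.092634
  f(a) × f(c) < 0, new interval: [2.062500, 2.102812]

After 5 iteration(s), the approximation is c_5 = 2.102812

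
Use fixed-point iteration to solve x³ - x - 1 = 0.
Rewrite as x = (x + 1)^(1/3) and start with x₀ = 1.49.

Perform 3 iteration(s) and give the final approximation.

Equation: x³ - x - 1 = 0
Fixed-point form: x = (x + 1)^(1/3)
x₀ = 1.49

x_1 = g(1.490000) = 1.355397
x_2 = g(1.355397) = 1.330520
x_3 = g(1.330520) = 1.325819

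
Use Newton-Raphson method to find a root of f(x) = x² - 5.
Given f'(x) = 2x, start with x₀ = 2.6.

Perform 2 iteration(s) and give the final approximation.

f(x) = x² - 5
f'(x) = 2x
x₀ = 2.6

Newton-Raphson formula: x_{n+1} = x_n - f(x_n)/f'(x_n)

Iteration 1:
  f(2.600000) = 1.760000
  f'(2.600000) = 5.200000
  x_1 = 2.600000 - 1.760000/5.200000 = 2.261538
Iteration 2:
  f(2.261538) = 0.114556
  f'(2.261538) = 4.523077
  x_2 = 2.261538 - 0.114556/4.523077 = 2.236211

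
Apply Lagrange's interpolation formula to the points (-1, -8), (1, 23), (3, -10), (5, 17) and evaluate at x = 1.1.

Lagrange interpolation formula:
P(x) = Σ yᵢ × Lᵢ(x)
where Lᵢ(x) = Π_{j≠i} (x - xⱼ)/(xᵢ - xⱼ)

L_0(1.1) = (1.1 - 1)/(-1 - 1) × (1.1 - 3)/(-1 - 3) × (1.1 - 5)/(-1 - 5) = -0.015438
L_1(1.1) = (1.1 - (-1))/(1 - (-1)) × (1.1 - 3)/(1 - 3) × (1.1 - 5)/(1 - 5) = 0.972562
L_2(1.1) = (1.1 - (-1))/(3 - (-1)) × (1.1 - 1)/(3 - 1) × (1.1 - 5)/(3 - 5) = 0.051188
L_3(1.1) = (1.1 - (-1))/(5 - (-1)) × (1.1 - 1)/(5 - 1) × (1.1 - 3)/(5 - 3) = -0.008313

P(1.1) = (-8)×L_0(1.1) + 23×L_1(1.1) + (-10)×L_2(1.1) + 17×L_3(1.1)
P(1.1) = 21.839250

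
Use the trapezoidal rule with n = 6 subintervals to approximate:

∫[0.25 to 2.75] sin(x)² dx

f(x) = sin(x)²
a = 0.25, b = 2.75, n = 6
h = (b - a)/n = 0.416667

Trapezoidal rule: (h/2)[f(x₀) + 2f(x₁) + 2f(x₂) + ... + f(xₙ)]

x_0 = 0.2500, f(x_0) = 0.061209, coefficient = 1
x_1 = 0.6667, f(x_1) = 0.382381, coefficient = 2
x_2 = 1.0833, f(x_2) = 0.780615, coefficient = 2
x_3 = 1.5000, f(x_3) = 0.994996, coefficient = 2
x_4 = 1.9167, f(x_4) = 0.885068, coefficient = 2
x_5 = 2.3333, f(x_5) = 0.522853, coefficient = 2
x_6 = 2.7500, f(x_6) = 0.145665, coefficient = 1

I ≈ (0.416667/2) × 7.338701 = 1.528896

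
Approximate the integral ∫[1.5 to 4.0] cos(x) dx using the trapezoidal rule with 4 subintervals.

f(x) = cos(x)
a = 1.5, b = 4.0, n = 4
h = (b - a)/n = 0.625000

Trapezoidal rule: (h/2)[f(x₀) + 2f(x₁) + 2f(x₂) + ... + f(xₙ)]

x_0 = 1.5000, f(x_0) = 0.070737, coefficient = 1
x_1 = 2.1250, f(x_1) = -0.526266, coefficient = 2
x_2 = 2.7500, f(x_2) = -0.924302, coefficient = 2
x_3 = 3.3750, f(x_3) = -0.972884, coefficient = 2
x_4 = 4.0000, f(x_4) = -0.653644, coefficient = 1

I ≈ (0.625000/2) × -5.429812 = -1.696816
Exact value: -1.754297
Error: 0.057481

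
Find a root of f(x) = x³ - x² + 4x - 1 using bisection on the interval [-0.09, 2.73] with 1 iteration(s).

f(x) = x³ - x² + 4x - 1
Initial interval: [-0.09, 2.73]

Iteration 1:
  c_1 = (-0.090000 + 2.730000)/2 = 1.320000
  f(c_1) = f(1.320000) = 4.837568
  f(a) × f(c) < 0, new interval: [-0.090000, 1.320000]

After 1 iteration(s), the approximation is c_1 = 1.320000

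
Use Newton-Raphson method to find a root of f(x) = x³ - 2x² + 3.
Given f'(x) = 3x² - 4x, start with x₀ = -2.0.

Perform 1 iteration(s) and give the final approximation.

f(x) = x³ - 2x² + 3
f'(x) = 3x² - 4x
x₀ = -2.0

Newton-Raphson formula: x_{n+1} = x_n - f(x_n)/f'(x_n)

Iteration 1:
  f(-2.000000) = -13.000000
  f'(-2.000000) = 20.000000
  x_1 = -2.000000 - (-13.000000)/20.000000 = -1.350000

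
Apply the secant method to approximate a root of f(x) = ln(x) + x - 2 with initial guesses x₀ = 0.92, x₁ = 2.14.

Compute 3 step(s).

f(x) = ln(x) + x - 2
x₀ = 0.92, x₁ = 2.14

Secant formula: x_{n+1} = x_n - f(x_n)(x_n - x_{n-1})/(f(x_n) - f(x_{n-1}))

Iteration 1:
  f(0.920000) = -1.163382
  f(2.140000) = 0.900806
  x_2 = 2.140000 - 0.900806×(2.140000 - 0.920000)/(0.900806 - (-1.163382))
       = 1.607595
Iteration 2:
  f(2.140000) = 0.900806
  f(1.607595) = 0.082335
  x_3 = 1.607595 - 0.082335×(1.607595 - 2.140000)/(0.082335 - 0.900806)
       = 1.554038
Iteration 3:
  f(1.607595) = 0.082335
  f(1.554038) = -0.005106
  x_4 = 1.554038 - (-0.005106)×(1.554038 - 1.607595)/(-0.005106 - 0.082335)
       = 1.557165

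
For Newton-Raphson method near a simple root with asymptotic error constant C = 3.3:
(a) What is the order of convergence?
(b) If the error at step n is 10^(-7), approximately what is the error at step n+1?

(a) Newton-Raphson has quadratic (order 2) convergence near simple roots.
    This means |e_{n+1}| ≈ C|e_n|².

(b) With |e_n| = 10^(-7) and C = 3.3:
    |e_{n+1}| ≈ 3.3 × (10^(-7))² = 3.3 × 10^(-14)

(a) 2 (quadratic); (b) |e_{n+1}| ≈ 3.300e-14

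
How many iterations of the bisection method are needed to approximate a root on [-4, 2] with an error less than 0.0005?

We need (b-a)/2^n ≤ 0.0005
(2 - (-4))/2^n ≤ 0.0005
6/2^n ≤ 0.0005
2^n ≥ 12000
n ≥ log₂(12000) = 13.55
n ≥ 14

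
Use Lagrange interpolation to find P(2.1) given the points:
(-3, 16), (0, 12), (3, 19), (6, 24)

Lagrange interpolation formula:
P(x) = Σ yᵢ × Lᵢ(x)
where Lᵢ(x) = Π_{j≠i} (x - xⱼ)/(xᵢ - xⱼ)

L_0(2.1) = (2.1 - 0)/(-3 - 0) × (2.1 - 3)/(-3 - 3) × (2.1 - 6)/(-3 - 6) = -0.045500
L_1(2.1) = (2.1 - (-3))/(0 - (-3)) × (2.1 - 3)/(0 - 3) × (2.1 - 6)/(0 - 6) = 0.331500
L_2(2.1) = (2.1 - (-3))/(3 - (-3)) × (2.1 - 0)/(3 - 0) × (2.1 - 6)/(3 - 6) = 0.773500
L_3(2.1) = (2.1 - (-3))/(6 - (-3)) × (2.1 - 0)/(6 - 0) × (2.1 - 3)/(6 - 3) = -0.059500

P(2.1) = 16×L_0(2.1) + 12×L_1(2.1) + 19×L_2(2.1) + 24×L_3(2.1)
P(2.1) = 16.518500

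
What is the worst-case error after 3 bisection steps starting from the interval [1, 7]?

Bisection error bound: |error| ≤ (b-a)/2^n
|error| ≤ (7 - 1)/2^3 = 6/2^3
|error| ≤ 0.7500000000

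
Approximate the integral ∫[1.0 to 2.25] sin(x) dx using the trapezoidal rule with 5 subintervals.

f(x) = sin(x)
a = 1.0, b = 2.25, n = 5
h = (b - a)/n = 0.250000

Trapezoidal rule: (h/2)[f(x₀) + 2f(x₁) + 2f(x₂) + ... + f(xₙ)]

x_0 = 1.0000, f(x_0) = 0.841471, coefficient = 1
x_1 = 1.2500, f(x_1) = 0.948985, coefficient = 2
x_2 = 1.5000, f(x_2) = 0.997495, coefficient = 2
x_3 = 1.7500, f(x_3) = 0.983986, coefficient = 2
x_4 = 2.0000, f(x_4) = 0.909297, coefficient = 2
x_5 = 2.2500, f(x_5) = 0.778073, coefficient = 1

I ≈ (0.250000/2) × 9.299070 = 1.162384
Exact value: 1.168476
Error: 0.006092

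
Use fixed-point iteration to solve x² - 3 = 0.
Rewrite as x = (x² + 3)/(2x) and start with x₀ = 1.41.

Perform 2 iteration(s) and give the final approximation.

Equation: x² - 3 = 0
Fixed-point form: x = (x² + 3)/(2x)
x₀ = 1.41

x_1 = g(1.410000) = 1.768830
x_2 = g(1.768830) = 1.732433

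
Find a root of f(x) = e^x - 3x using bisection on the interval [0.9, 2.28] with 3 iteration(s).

f(x) = e^x - 3x
Initial interval: [0.9, 2.28]

Iteration 1:
  c_1 = (0.900000 + 2.280000)/2 = 1.590000
  f(c_1) = f(1.590000) = 0.133749
  f(a) × f(c) < 0, new interval: [0.900000, 1.590000]
Iteration 2:
  c_2 = (0.900000 + 1.590000)/2 = 1.245000
  f(c_2) = f(1.245000) = -0.262065
  f(a) × f(c) ≥ 0, new interval: [1.245000, 1.590000]
Iteration 3:
  c_3 = (1.245000 + 1.590000)/2 = 1.417500
  f(c_3) = f(1.417500) = -0.125709
  f(a) × f(c) ≥ 0, new interval: [1.417500, 1.590000]

After 3 iteration(s), the approximation is c_3 = 1.417500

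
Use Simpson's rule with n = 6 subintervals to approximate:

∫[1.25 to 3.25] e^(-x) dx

f(x) = e^(-x)
a = 1.25, b = 3.25, n = 6
h = (b - a)/n = 0.333333

Simpson's rule: (h/3)[f(x₀) + 4f(x₁) + 2f(x₂) + ... + f(xₙ)]

x_0 = 1.2500, f(x_0) = 0.286505, coefficient = 1
x_1 = 1.5833, f(x_1) = 0.205290, coefficient = 4
x_2 = 1.9167, f(x_2) = 0.147096, coefficient = 2
x_3 = 2.2500, f(x_3) = 0.105399, coefficient = 4
x_4 = 2.5833, f(x_4) = 0.075522, coefficient = 2
x_5 = 2.9167, f(x_5) = 0.054114, coefficient = 4
x_6 = 3.2500, f(x_6) = 0.038774, coefficient = 1

I ≈ (0.333333/3) × 2.229726 = 0.247747
Exact value: 0.247731
Error: 0.000017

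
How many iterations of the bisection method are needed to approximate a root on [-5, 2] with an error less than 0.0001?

We need (b-a)/2^n ≤ 0.0001
(2 - (-5))/2^n ≤ 0.0001
7/2^n ≤ 0.0001
2^n ≥ 70000
n ≥ log₂(70000) = 16.10
n ≥ 17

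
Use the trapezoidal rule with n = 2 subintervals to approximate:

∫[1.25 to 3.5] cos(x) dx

f(x) = cos(x)
a = 1.25, b = 3.5, n = 2
h = (b - a)/n = 1.125000

Trapezoidal rule: (h/2)[f(x₀) + 2f(x₁) + 2f(x₂) + ... + f(xₙ)]

x_0 = 1.2500, f(x_0) = 0.315322, coefficient = 1
x_1 = 2.3750, f(x_1) = -0.720278, coefficient = 2
x_2 = 3.5000, f(x_2) = -0.936457, coefficient = 1

I ≈ (1.125000/2) × -2.061691 = -1.159701
Exact value: -1.299768
Error: 0.140067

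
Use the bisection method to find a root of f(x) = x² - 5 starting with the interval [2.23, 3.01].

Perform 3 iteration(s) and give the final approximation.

f(x) = x² - 5
Initial interval: [2.23, 3.01]

Iteration 1:
  c_1 = (2.230000 + 3.010000)/2 = 2.620000
  f(c_1) = f(2.620000) = 1.864400
  f(a) × f(c) < 0, new interval: [2.230000, 2.620000]
Iteration 2:
  c_2 = (2.230000 + 2.620000)/2 = 2.425000
  f(c_2) = f(2.425000) = 0.880625
  f(a) × f(c) < 0, new interval: [2.230000, 2.425000]
Iteration 3:
  c_3 = (2.230000 + 2.425000)/2 = 2.327500
  f(c_3) = f(2.327500) = 0.417256
  f(a) × f(c) < 0, new interval: [2.230000, 2.327500]

After 3 iteration(s), the approximation is c_3 = 2.327500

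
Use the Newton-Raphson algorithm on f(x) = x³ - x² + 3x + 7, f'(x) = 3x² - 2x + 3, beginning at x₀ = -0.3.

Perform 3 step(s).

f(x) = x³ - x² + 3x + 7
f'(x) = 3x² - 2x + 3
x₀ = -0.3

Newton-Raphson formula: x_{n+1} = x_n - f(x_n)/f'(x_n)

Iteration 1:
  f(-0.300000) = 5.983000
  f'(-0.300000) = 3.870000
  x_1 = -0.300000 - 5.983000/3.870000 = -1.845995
Iteration 2:
  f(-1.845995) = -8.236272
  f'(-1.845995) = 16.915080
  x_2 = -1.845995 - (-8.236272)/16.915080 = -1.359076
Iteration 3:
  f(-1.359076) = -1.434647
  f'(-1.359076) = 11.259414
  x_3 = -1.359076 - (-1.434647)/11.259414 = -1.231658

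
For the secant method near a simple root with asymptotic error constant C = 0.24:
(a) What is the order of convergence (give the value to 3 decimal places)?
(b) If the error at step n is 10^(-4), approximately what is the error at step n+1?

(a) Secant method has superlinear convergence with order φ = (1+√5)/2 ≈ 1.618.
    This means |e_{n+1}| ≈ C|e_n|^1.618.

(b) With |e_n| = 10^(-4) and C = 0.24:
    |e_{n+1}| ≈ 0.24 × (10^(-4))^1.618 = 0.24 × 10^(-6.47)

(a) ≈ 1.618 (golden ratio); (b) |e_{n+1}| ≈ 8.092e-08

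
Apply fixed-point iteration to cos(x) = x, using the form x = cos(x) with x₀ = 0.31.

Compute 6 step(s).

Equation: cos(x) = x
Fixed-point form: x = cos(x)
x₀ = 0.31

x_1 = g(0.310000) = 0.952334
x_2 = g(0.952334) = 0.579783
x_3 = g(0.579783) = 0.836581
x_4 = g(0.836581) = 0.670005
x_5 = g(0.670005) = 0.783819
x_6 = g(0.783819) = 0.708223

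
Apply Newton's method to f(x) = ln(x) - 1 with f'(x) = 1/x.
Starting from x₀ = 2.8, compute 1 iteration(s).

f(x) = ln(x) - 1
f'(x) = 1/x
x₀ = 2.8

Newton-Raphson formula: x_{n+1} = x_n - f(x_n)/f'(x_n)

Iteration 1:
  f(2.800000) = 0.029619
  f'(2.800000) = 0.357143
  x_1 = 2.800000 - 0.029619/0.357143 = 2.717066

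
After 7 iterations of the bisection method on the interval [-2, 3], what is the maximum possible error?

Bisection error bound: |error| ≤ (b-a)/2^n
|error| ≤ (3 - (-2))/2^7 = 5/2^7
|error| ≤ 0.0390625000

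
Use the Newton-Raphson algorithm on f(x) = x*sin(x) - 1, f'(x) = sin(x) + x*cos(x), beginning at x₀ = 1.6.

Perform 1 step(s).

f(x) = x*sin(x) - 1
f'(x) = sin(x) + x*cos(x)
x₀ = 1.6

Newton-Raphson formula: x_{n+1} = x_n - f(x_n)/f'(x_n)

Iteration 1:
  f(1.600000) = 0.599318
  f'(1.600000) = 0.952854
  x_1 = 1.600000 - 0.599318/0.952854 = 0.971029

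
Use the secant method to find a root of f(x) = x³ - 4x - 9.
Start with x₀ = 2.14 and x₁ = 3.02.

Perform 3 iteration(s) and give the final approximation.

f(x) = x³ - 4x - 9
x₀ = 2.14, x₁ = 3.02

Secant formula: x_{n+1} = x_n - f(x_n)(x_n - x_{n-1})/(f(x_n) - f(x_{n-1}))

Iteration 1:
  f(2.140000) = -7.759656
  f(3.020000) = 6.463608
  x_2 = 3.020000 - 6.463608×(3.020000 - 2.140000)/(6.463608 - (-7.759656))
       = 2.620094
Iteration 2:
  f(3.020000) = 6.463608
  f(2.620094) = -1.493720
  x_3 = 2.620094 - (-1.493720)×(2.620094 - 3.020000)/(-1.493720 - 6.463608)
       = 2.695162
Iteration 3:
  f(2.620094) = -1.493720
  f(2.695162) = -0.203257
  x_4 = 2.695162 - (-0.203257)×(2.695162 - 2.620094)/(-0.203257 - (-1.493720))
       = 2.706986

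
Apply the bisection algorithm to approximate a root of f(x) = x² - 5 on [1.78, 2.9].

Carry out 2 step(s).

f(x) = x² - 5
Initial interval: [1.78, 2.9]

Iteration 1:
  c_1 = (1.780000 + 2.900000)/2 = 2.340000
  f(c_1) = f(2.340000) = 0.475600
  f(a) × f(c) < 0, new interval: [1.780000, 2.340000]
Iteration 2:
  c_2 = (1.780000 + 2.340000)/2 = 2.060000
  f(c_2) = f(2.060000) = -0.756400
  f(a) × f(c) ≥ 0, new interval: [2.060000, 2.340000]

After 2 iteration(s), the approximation is c_2 = 2.060000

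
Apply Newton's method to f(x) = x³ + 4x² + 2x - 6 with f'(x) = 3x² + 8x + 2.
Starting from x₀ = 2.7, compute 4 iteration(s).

f(x) = x³ + 4x² + 2x - 6
f'(x) = 3x² + 8x + 2
x₀ = 2.7

Newton-Raphson formula: x_{n+1} = x_n - f(x_n)/f'(x_n)

Iteration 1:
  f(2.700000) = 48.243000
  f'(2.700000) = 45.470000
  x_1 = 2.700000 - 48.243000/45.470000 = 1.639015
Iteration 2:
  f(1.639015) = 12.426506
  f'(1.639015) = 23.171226
  x_2 = 1.639015 - 12.426506/23.171226 = 1.102724
Iteration 3:
  f(1.102724) = 2.410367
  f'(1.102724) = 14.469798
  x_3 = 1.102724 - 2.410367/14.469798 = 0.936145
Iteration 4:
  f(0.936145) = 0.198169
  f'(0.936145) = 12.118265
  x_4 = 0.936145 - 0.198169/12.118265 = 0.919792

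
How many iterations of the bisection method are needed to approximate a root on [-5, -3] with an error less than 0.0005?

We need (b-a)/2^n ≤ 0.0005
(-3 - (-5))/2^n ≤ 0.0005
2/2^n ≤ 0.0005
2^n ≥ 4000
n ≥ log₂(4000) = 11.97
n ≥ 12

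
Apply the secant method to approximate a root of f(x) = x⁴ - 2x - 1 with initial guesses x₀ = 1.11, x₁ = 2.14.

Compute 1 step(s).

f(x) = x⁴ - 2x - 1
x₀ = 1.11, x₁ = 2.14

Secant formula: x_{n+1} = x_n - f(x_n)(x_n - x_{n-1})/(f(x_n) - f(x_{n-1}))

Iteration 1:
  f(1.110000) = -1.701930
  f(2.140000) = 15.692736
  x_2 = 2.140000 - 15.692736×(2.140000 - 1.110000)/(15.692736 - (-1.701930))
       = 1.210777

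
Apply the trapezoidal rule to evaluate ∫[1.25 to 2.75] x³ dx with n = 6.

f(x) = x³
a = 1.25, b = 2.75, n = 6
h = (b - a)/n = 0.250000

Trapezoidal rule: (h/2)[f(x₀) + 2f(x₁) + 2f(x₂) + ... + f(xₙ)]

x_0 = 1.2500, f(x_0) = 1.953125, coefficient = 1
x_1 = 1.5000, f(x_1) = 3.375000, coefficient = 2
x_2 = 1.7500, f(x_2) = 5.359375, coefficient = 2
x_3 = 2.0000, f(x_3) = 8.000000, coefficient = 2
x_4 = 2.2500, f(x_4) = 11.390625, coefficient = 2
x_5 = 2.5000, f(x_5) = 15.625000, coefficient = 2
x_6 = 2.7500, f(x_6) = 20.796875, coefficient = 1

I ≈ (0.250000/2) × 110.250000 = 13.781250
Exact value: 13.687500
Error: 0.093750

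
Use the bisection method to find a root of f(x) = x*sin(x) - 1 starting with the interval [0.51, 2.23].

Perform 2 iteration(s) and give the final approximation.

f(x) = x*sin(x) - 1
Initial interval: [0.51, 2.23]

Iteration 1:
  c_1 = (0.510000 + 2.230000)/2 = 1.370000
  f(c_1) = f(1.370000) = 0.342474
  f(a) × f(c) < 0, new interval: [0.510000, 1.370000]
Iteration 2:
  c_2 = (0.510000 + 1.370000)/2 = 0.940000
  f(c_2) = f(0.940000) = -0.240895
  f(a) × f(c) ≥ 0, new interval: [0.940000, 1.370000]

After 2 iteration(s), the approximation is c_2 = 0.940000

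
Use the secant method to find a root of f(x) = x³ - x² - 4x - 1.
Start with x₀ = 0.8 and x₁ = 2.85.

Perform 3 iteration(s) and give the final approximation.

f(x) = x³ - x² - 4x - 1
x₀ = 0.8, x₁ = 2.85

Secant formula: x_{n+1} = x_n - f(x_n)(x_n - x_{n-1})/(f(x_n) - f(x_{n-1}))

Iteration 1:
  f(0.800000) = -4.328000
  f(2.850000) = 2.626625
  x_2 = 2.850000 - 2.626625×(2.850000 - 0.800000)/(2.626625 - (-4.328000))
       = 2.075755
Iteration 2:
  f(2.850000) = 2.626625
  f(2.075755) = -4.667850
  x_3 = 2.075755 - (-4.667850)×(2.075755 - 2.850000)/(-4.667850 - 2.626625)
       = 2.571207
Iteration 3:
  f(2.075755) = -4.667850
  f(2.571207) = -0.897416
  x_4 = 2.571207 - (-0.897416)×(2.571207 - 2.075755)/(-0.897416 - (-4.667850))
       = 2.689131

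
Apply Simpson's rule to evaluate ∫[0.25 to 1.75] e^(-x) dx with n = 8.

f(x) = e^(-x)
a = 0.25, b = 1.75, n = 8
h = (b - a)/n = 0.187500

Simpson's rule: (h/3)[f(x₀) + 4f(x₁) + 2f(x₂) + ... + f(xₙ)]

x_0 = 0.2500, f(x_0) = 0.778801, coefficient = 1
x_1 = 0.4375, f(x_1) = 0.645649, coefficient = 4
x_2 = 0.6250, f(x_2) = 0.535261, coefficient = 2
x_3 = 0.8125, f(x_3) = 0.443747, coefficient = 4
x_4 = 1.0000, f(x_4) = 0.367879, coefficient = 2
x_5 = 1.1875, f(x_5) = 0.304983, coefficient = 4
x_6 = 1.3750, f(x_6) = 0.252840, coefficient = 2
x_7 = 1.5625, f(x_7) = 0.209611, coefficient = 4
x_8 = 1.7500, f(x_8) = 0.173774, coefficient = 1

I ≈ (0.187500/3) × 9.680496 = 0.605031
Exact value: 0.605027
Error: 0.000004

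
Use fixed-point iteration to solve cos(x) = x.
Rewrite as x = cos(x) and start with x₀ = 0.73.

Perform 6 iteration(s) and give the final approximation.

Equation: cos(x) = x
Fixed-point form: x = cos(x)
x₀ = 0.73

x_1 = g(0.730000) = 0.745174
x_2 = g(0.745174) = 0.734970
x_3 = g(0.734970) = 0.741851
x_4 = g(0.741851) = 0.737219
x_5 = g(0.737219) = 0.740341
x_6 = g(0.740341) = 0.738239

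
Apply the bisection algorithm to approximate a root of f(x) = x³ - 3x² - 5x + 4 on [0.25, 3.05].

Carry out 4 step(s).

f(x) = x³ - 3x² - 5x + 4
Initial interval: [0.25, 3.05]

Iteration 1:
  c_1 = (0.250000 + 3.050000)/2 = 1.650000
  f(c_1) = f(1.650000) = -7.925375
  f(a) × f(c) < 0, new interval: [0.250000, 1.650000]
Iteration 2:
  c_2 = (0.250000 + 1.650000)/2 = 0.950000
  f(c_2) = f(0.950000) = -2.600125
  f(a) × f(c) < 0, new interval: [0.250000, 0.950000]
Iteration 3:
  c_3 = (0.250000 + 0.950000)/2 = 0.600000
  f(c_3) = f(0.600000) = 0.136000
  f(a) × f(c) ≥ 0, new interval: [0.600000, 0.950000]
Iteration 4:
  c_4 = (0.600000 + 0.950000)/2 = 0.775000
  f(c_4) = f(0.775000) = -1.211391
  f(a) × f(c) < 0, new interval: [0.600000, 0.775000]

After 4 iteration(s), the approximation is c_4 = 0.775000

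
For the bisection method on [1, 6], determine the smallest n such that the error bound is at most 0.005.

We need (b-a)/2^n ≤ 0.005
(6 - 1)/2^n ≤ 0.005
5/2^n ≤ 0.005
2^n ≥ 1000
n ≥ log₂(1000) = 9.97
n ≥ 10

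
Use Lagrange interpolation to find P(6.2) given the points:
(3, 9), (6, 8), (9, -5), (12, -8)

Lagrange interpolation formula:
P(x) = Σ yᵢ × Lᵢ(x)
where Lᵢ(x) = Π_{j≠i} (x - xⱼ)/(xᵢ - xⱼ)

L_0(6.2) = (6.2 - 6)/(3 - 6) × (6.2 - 9)/(3 - 9) × (6.2 - 12)/(3 - 12) = -0.020049
L_1(6.2) = (6.2 - 3)/(6 - 3) × (6.2 - 9)/(6 - 9) × (6.2 - 12)/(6 - 12) = 0.962370
L_2(6.2) = (6.2 - 3)/(9 - 3) × (6.2 - 6)/(9 - 6) × (6.2 - 12)/(9 - 12) = 0.068741
L_3(6.2) = (6.2 - 3)/(12 - 3) × (6.2 - 6)/(12 - 6) × (6.2 - 9)/(12 - 9) = -0.011062

P(6.2) = 9×L_0(6.2) + 8×L_1(6.2) + (-5)×L_2(6.2) + (-8)×L_3(6.2)
P(6.2) = 7.263309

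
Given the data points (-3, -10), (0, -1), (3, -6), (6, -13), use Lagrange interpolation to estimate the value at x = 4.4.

Lagrange interpolation formula:
P(x) = Σ yᵢ × Lᵢ(x)
where Lᵢ(x) = Π_{j≠i} (x - xⱼ)/(xᵢ - xⱼ)

L_0(4.4) = (4.4 - 0)/(-3 - 0) × (4.4 - 3)/(-3 - 3) × (4.4 - 6)/(-3 - 6) = 0.060840
L_1(4.4) = (4.4 - (-3))/(0 - (-3)) × (4.4 - 3)/(0 - 3) × (4.4 - 6)/(0 - 6) = -0.306963
L_2(4.4) = (4.4 - (-3))/(3 - (-3)) × (4.4 - 0)/(3 - 0) × (4.4 - 6)/(3 - 6) = 0.964741
L_3(4.4) = (4.4 - (-3))/(6 - (-3)) × (4.4 - 0)/(6 - 0) × (4.4 - 3)/(6 - 3) = 0.281383

P(4.4) = (-10)×L_0(4.4) + (-1)×L_1(4.4) + (-6)×L_2(4.4) + (-13)×L_3(4.4)
P(4.4) = -9.747852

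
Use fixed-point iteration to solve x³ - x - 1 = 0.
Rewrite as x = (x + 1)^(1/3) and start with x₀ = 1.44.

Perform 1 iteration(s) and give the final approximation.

Equation: x³ - x - 1 = 0
Fixed-point form: x = (x + 1)^(1/3)
x₀ = 1.44

x_1 = g(1.440000) = 1.346263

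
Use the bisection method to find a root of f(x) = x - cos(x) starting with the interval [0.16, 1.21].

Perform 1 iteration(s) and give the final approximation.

f(x) = x - cos(x)
Initial interval: [0.16, 1.21]

Iteration 1:
  c_1 = (0.160000 + 1.210000)/2 = 0.685000
  f(c_1) = f(0.685000) = -0.089419
  f(a) × f(c) ≥ 0, new interval: [0.685000, 1.210000]

After 1 iteration(s), the approximation is c_1 = 0.685000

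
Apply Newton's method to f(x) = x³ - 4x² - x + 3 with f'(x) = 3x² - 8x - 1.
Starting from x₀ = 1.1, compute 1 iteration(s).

f(x) = x³ - 4x² - x + 3
f'(x) = 3x² - 8x - 1
x₀ = 1.1

Newton-Raphson formula: x_{n+1} = x_n - f(x_n)/f'(x_n)

Iteration 1:
  f(1.100000) = -1.609000
  f'(1.100000) = -6.170000
  x_1 = 1.100000 - (-1.609000)/(-6.170000) = 0.839222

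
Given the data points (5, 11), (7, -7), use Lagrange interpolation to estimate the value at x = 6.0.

Lagrange interpolation formula:
P(x) = Σ yᵢ × Lᵢ(x)
where Lᵢ(x) = Π_{j≠i} (x - xⱼ)/(xᵢ - xⱼ)

L_0(6.0) = (6.0 - 7)/(5 - 7) = 0.500000
L_1(6.0) = (6.0 - 5)/(7 - 5) = 0.500000

P(6.0) = 11×L_0(6.0) + (-7)×L_1(6.0)
P(6.0) = 2.000000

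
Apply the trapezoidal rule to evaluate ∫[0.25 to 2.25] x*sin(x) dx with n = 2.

f(x) = x*sin(x)
a = 0.25, b = 2.25, n = 2
h = (b - a)/n = 1.000000

Trapezoidal rule: (h/2)[f(x₀) + 2f(x₁) + 2f(x₂) + ... + f(xₙ)]

x_0 = 0.2500, f(x_0) = 0.061851, coefficient = 1
x_1 = 1.2500, f(x_1) = 1.186231, coefficient = 2
x_2 = 2.2500, f(x_2) = 1.750665, coefficient = 1

I ≈ (1.000000/2) × 4.184977 = 2.092489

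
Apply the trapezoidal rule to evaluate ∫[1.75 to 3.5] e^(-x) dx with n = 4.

f(x) = e^(-x)
a = 1.75, b = 3.5, n = 4
h = (b - a)/n = 0.437500

Trapezoidal rule: (h/2)[f(x₀) + 2f(x₁) + 2f(x₂) + ... + f(xₙ)]

x_0 = 1.7500, f(x_0) = 0.173774, coefficient = 1
x_1 = 2.1875, f(x_1) = 0.112197, coefficient = 2
x_2 = 2.6250, f(x_2) = 0.072440, coefficient = 2
x_3 = 3.0625, f(x_3) = 0.046771, coefficient = 2
x_4 = 3.5000, f(x_4) = 0.030197, coefficient = 1

I ≈ (0.437500/2) × 0.666786 = 0.145859
Exact value: 0.143577
Error: 0.002283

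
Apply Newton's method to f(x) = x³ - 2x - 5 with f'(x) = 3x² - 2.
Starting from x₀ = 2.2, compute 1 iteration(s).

f(x) = x³ - 2x - 5
f'(x) = 3x² - 2
x₀ = 2.2

Newton-Raphson formula: x_{n+1} = x_n - f(x_n)/f'(x_n)

Iteration 1:
  f(2.200000) = 1.248000
  f'(2.200000) = 12.520000
  x_1 = 2.200000 - 1.248000/12.520000 = 2.100319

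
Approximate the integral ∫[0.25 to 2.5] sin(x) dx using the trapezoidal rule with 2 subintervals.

f(x) = sin(x)
a = 0.25, b = 2.5, n = 2
h = (b - a)/n = 1.125000

Trapezoidal rule: (h/2)[f(x₀) + 2f(x₁) + 2f(x₂) + ... + f(xₙ)]

x_0 = 0.2500, f(x_0) = 0.247404, coefficient = 1
x_1 = 1.3750, f(x_1) = 0.980893, coefficient = 2
x_2 = 2.5000, f(x_2) = 0.598472, coefficient = 1

I ≈ (1.125000/2) × 2.807662 = 1.579310
Exact value: 1.770056
Error: 0.190746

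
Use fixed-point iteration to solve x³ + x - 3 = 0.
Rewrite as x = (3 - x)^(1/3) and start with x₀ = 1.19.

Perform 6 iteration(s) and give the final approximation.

Equation: x³ + x - 3 = 0
Fixed-point form: x = (3 - x)^(1/3)
x₀ = 1.19

x_1 = g(1.190000) = 1.218689
x_2 = g(1.218689) = 1.212216
x_3 = g(1.212216) = 1.213682
x_4 = g(1.213682) = 1.213350
x_5 = g(1.213350) = 1.213426
x_6 = g(1.213426) = 1.213409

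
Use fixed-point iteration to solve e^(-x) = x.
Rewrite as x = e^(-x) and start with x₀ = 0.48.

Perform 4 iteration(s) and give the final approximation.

Equation: e^(-x) = x
Fixed-point form: x = e^(-x)
x₀ = 0.48

x_1 = g(0.480000) = 0.618783
x_2 = g(0.618783) = 0.538599
x_3 = g(0.538599) = 0.583565
x_4 = g(0.583565) = 0.557906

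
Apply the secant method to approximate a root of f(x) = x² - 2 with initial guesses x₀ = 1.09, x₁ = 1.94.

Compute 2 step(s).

f(x) = x² - 2
x₀ = 1.09, x₁ = 1.94

Secant formula: x_{n+1} = x_n - f(x_n)(x_n - x_{n-1})/(f(x_n) - f(x_{n-1}))

Iteration 1:
  f(1.090000) = -0.811900
  f(1.940000) = 1.763600
  x_2 = 1.940000 - 1.763600×(1.940000 - 1.090000)/(1.763600 - (-0.811900))
       = 1.357954
Iteration 2:
  f(1.940000) = 1.763600
  f(1.357954) = -0.155961
  x_3 = 1.357954 - (-0.155961)×(1.357954 - 1.940000)/(-0.155961 - 1.763600)
       = 1.405244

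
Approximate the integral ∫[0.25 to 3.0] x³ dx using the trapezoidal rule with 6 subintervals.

f(x) = x³
a = 0.25, b = 3.0, n = 6
h = (b - a)/n = 0.458333

Trapezoidal rule: (h/2)[f(x₀) + 2f(x₁) + 2f(x₂) + ... + f(xₙ)]

x_0 = 0.2500, f(x_0) = 0.015625, coefficient = 1
x_1 = 0.7083, f(x_1) = 0.355396, coefficient = 2
x_2 = 1.1667, f(x_2) = 1.587963, coefficient = 2
x_3 = 1.6250, f(x_3) = 4.291016, coefficient = 2
x_4 = 2.0833, f(x_4) = 9.042245, coefficient = 2
x_5 = 2.5417, f(x_5) = 16.419343, coefficient = 2
x_6 = 3.0000, f(x_6) = 27.000000, coefficient = 1

I ≈ (0.458333/2) × 90.407552 = 20.718397
Exact value: 20.249023
Error: 0.469374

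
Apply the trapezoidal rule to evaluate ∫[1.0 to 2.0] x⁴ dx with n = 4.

f(x) = x⁴
a = 1.0, b = 2.0, n = 4
h = (b - a)/n = 0.250000

Trapezoidal rule: (h/2)[f(x₀) + 2f(x₁) + 2f(x₂) + ... + f(xₙ)]

x_0 = 1.0000, f(x_0) = 1.000000, coefficient = 1
x_1 = 1.2500, f(x_1) = 2.441406, coefficient = 2
x_2 = 1.5000, f(x_2) = 5.062500, coefficient = 2
x_3 = 1.7500, f(x_3) = 9.378906, coefficient = 2
x_4 = 2.0000, f(x_4) = 16.000000, coefficient = 1

I ≈ (0.250000/2) × 50.765625 = 6.345703
Exact value: 6.200000
Error: 0.145703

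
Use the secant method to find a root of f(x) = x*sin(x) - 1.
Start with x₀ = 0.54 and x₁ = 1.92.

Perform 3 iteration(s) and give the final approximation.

f(x) = x*sin(x) - 1
x₀ = 0.54, x₁ = 1.92

Secant formula: x_{n+1} = x_n - f(x_n)(x_n - x_{n-1})/(f(x_n) - f(x_{n-1}))

Iteration 1:
  f(0.540000) = -0.722367
  f(1.920000) = 0.804119
  x_2 = 1.920000 - 0.804119×(1.920000 - 0.540000)/(0.804119 - (-0.722367))
       = 1.193046
Iteration 2:
  f(1.920000) = 0.804119
  f(1.193046) = 0.108933
  x_3 = 1.193046 - 0.108933×(1.193046 - 1.920000)/(0.108933 - 0.804119)
       = 1.079136
Iteration 3:
  f(1.193046) = 0.108933
  f(1.079136) = -0.048688
  x_4 = 1.079136 - (-0.048688)×(1.079136 - 1.193046)/(-0.048688 - 0.108933)
       = 1.114322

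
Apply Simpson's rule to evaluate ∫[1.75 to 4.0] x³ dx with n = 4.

f(x) = x³
a = 1.75, b = 4.0, n = 4
h = (b - a)/n = 0.562500

Simpson's rule: (h/3)[f(x₀) + 4f(x₁) + 2f(x₂) + ... + f(xₙ)]

x_0 = 1.7500, f(x_0) = 5.359375, coefficient = 1
x_1 = 2.3125, f(x_1) = 12.366455, coefficient = 4
x_2 = 2.8750, f(x_2) = 23.763672, coefficient = 2
x_3 = 3.4375, f(x_3) = 40.618896, coefficient = 4
x_4 = 4.0000, f(x_4) = 64.000000, coefficient = 1

I ≈ (0.562500/3) × 328.828125 = 61.655273
Exact value: 61.655273
Error: 0.000000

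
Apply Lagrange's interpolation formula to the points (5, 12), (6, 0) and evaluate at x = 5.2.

Lagrange interpolation formula:
P(x) = Σ yᵢ × Lᵢ(x)
where Lᵢ(x) = Π_{j≠i} (x - xⱼ)/(xᵢ - xⱼ)

L_0(5.2) = (5.2 - 6)/(5 - 6) = 0.800000
L_1(5.2) = (5.2 - 5)/(6 - 5) = 0.200000

P(5.2) = 12×L_0(5.2) + 0×L_1(5.2)
P(5.2) = 9.600000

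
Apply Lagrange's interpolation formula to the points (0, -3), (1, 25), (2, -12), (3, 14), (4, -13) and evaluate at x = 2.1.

Lagrange interpolation formula:
P(x) = Σ yᵢ × Lᵢ(x)
where Lᵢ(x) = Π_{j≠i} (x - xⱼ)/(xᵢ - xⱼ)

L_0(2.1) = (2.1 - 1)/(0 - 1) × (2.1 - 2)/(0 - 2) × (2.1 - 3)/(0 - 3) × (2.1 - 4)/(0 - 4) = 0.007838
L_1(2.1) = (2.1 - 0)/(1 - 0) × (2.1 - 2)/(1 - 2) × (2.1 - 3)/(1 - 3) × (2.1 - 4)/(1 - 4) = -0.059850
L_2(2.1) = (2.1 - 0)/(2 - 0) × (2.1 - 1)/(2 - 1) × (2.1 - 3)/(2 - 3) × (2.1 - 4)/(2 - 4) = 0.987525
L_3(2.1) = (2.1 - 0)/(3 - 0) × (2.1 - 1)/(3 - 1) × (2.1 - 2)/(3 - 2) × (2.1 - 4)/(3 - 4) = 0.073150
L_4(2.1) = (2.1 - 0)/(4 - 0) × (2.1 - 1)/(4 - 1) × (2.1 - 2)/(4 - 2) × (2.1 - 3)/(4 - 3) = -0.008663

P(2.1) = (-3)×L_0(2.1) + 25×L_1(2.1) + (-12)×L_2(2.1) + 14×L_3(2.1) + (-13)×L_4(2.1)
P(2.1) = -12.233350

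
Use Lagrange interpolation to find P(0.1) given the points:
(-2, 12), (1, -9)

Lagrange interpolation formula:
P(x) = Σ yᵢ × Lᵢ(x)
where Lᵢ(x) = Π_{j≠i} (x - xⱼ)/(xᵢ - xⱼ)

L_0(0.1) = (0.1 - 1)/(-2 - 1) = 0.300000
L_1(0.1) = (0.1 - (-2))/(1 - (-2)) = 0.700000

P(0.1) = 12×L_0(0.1) + (-9)×L_1(0.1)
P(0.1) = -2.700000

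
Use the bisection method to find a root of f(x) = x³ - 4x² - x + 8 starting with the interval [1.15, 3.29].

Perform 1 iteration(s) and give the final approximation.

f(x) = x³ - 4x² - x + 8
Initial interval: [1.15, 3.29]

Iteration 1:
  c_1 = (1.150000 + 3.290000)/2 = 2.220000
  f(c_1) = f(2.220000) = -2.992552
  f(a) × f(c) < 0, new interval: [1.150000, 2.220000]

After 1 iteration(s), the approximation is c_1 = 2.220000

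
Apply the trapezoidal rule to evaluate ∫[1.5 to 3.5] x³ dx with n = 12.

f(x) = x³
a = 1.5, b = 3.5, n = 12
h = (b - a)/n = 0.166667

Trapezoidal rule: (h/2)[f(x₀) + 2f(x₁) + 2f(x₂) + ... + f(xₙ)]

x_0 = 1.5000, f(x_0) = 3.375000, coefficient = 1
x_1 = 1.6667, f(x_1) = 4.629630, coefficient = 2
x_2 = 1.8333, f(x_2) = 6.162037, coefficient = 2
x_3 = 2.0000, f(x_3) = 8.000000, coefficient = 2
x_4 = 2.1667, f(x_4) = 10.171296, coefficient = 2
x_5 = 2.3333, f(x_5) = 12.703704, coefficient = 2
x_6 = 2.5000, f(x_6) = 15.625000, coefficient = 2
x_7 = 2.6667, f(x_7) = 18.962963, coefficient = 2
x_8 = 2.8333, f(x_8) = 22.745370, coefficient = 2
x_9 = 3.0000, f(x_9) = 27.000000, coefficient = 2
x_10 = 3.1667, f(x_10) = 31.754630, coefficient = 2
x_11 = 3.3333, f(x_11) = 37.037037, coefficient = 2
x_12 = 3.5000, f(x_12) = 42.875000, coefficient = 1

I ≈ (0.166667/2) × 435.833333 = 36.319444
Exact value: 36.250000
Error: 0.069444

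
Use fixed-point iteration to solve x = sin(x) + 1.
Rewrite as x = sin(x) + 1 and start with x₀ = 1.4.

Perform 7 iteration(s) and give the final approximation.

Equation: x = sin(x) + 1
Fixed-point form: x = sin(x) + 1
x₀ = 1.4

x_1 = g(1.400000) = 1.985450
x_2 = g(1.985450) = 1.915256
x_3 = g(1.915256) = 1.941258
x_4 = g(1.941258) = 1.932160
x_5 = g(1.932160) = 1.935415
x_6 = g(1.935415) = 1.934260
x_7 = g(1.934260) = 1.934671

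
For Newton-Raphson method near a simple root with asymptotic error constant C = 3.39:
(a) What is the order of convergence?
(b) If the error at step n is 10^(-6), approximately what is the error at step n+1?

(a) Newton-Raphson has quadratic (order 2) convergence near simple roots.
    This means |e_{n+1}| ≈ C|e_n|².

(b) With |e_n| = 10^(-6) and C = 3.39:
    |e_{n+1}| ≈ 3.39 × (10^(-6))² = 3.39 × 10^(-12)

(a) 2 (quadratic); (b) |e_{n+1}| ≈ 3.390e-12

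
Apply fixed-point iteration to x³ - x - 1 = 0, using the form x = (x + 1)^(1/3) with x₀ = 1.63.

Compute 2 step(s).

Equation: x³ - x - 1 = 0
Fixed-point form: x = (x + 1)^(1/3)
x₀ = 1.63

x_1 = g(1.630000) = 1.380337
x_2 = g(1.380337) = 1.335200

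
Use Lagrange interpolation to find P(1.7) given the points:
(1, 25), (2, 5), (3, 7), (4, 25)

Lagrange interpolation formula:
P(x) = Σ yᵢ × Lᵢ(x)
where Lᵢ(x) = Π_{j≠i} (x - xⱼ)/(xᵢ - xⱼ)

L_0(1.7) = (1.7 - 2)/(1 - 2) × (1.7 - 3)/(1 - 3) × (1.7 - 4)/(1 - 4) = 0.149500
L_1(1.7) = (1.7 - 1)/(2 - 1) × (1.7 - 3)/(2 - 3) × (1.7 - 4)/(2 - 4) = 1.046500
L_2(1.7) = (1.7 - 1)/(3 - 1) × (1.7 - 2)/(3 - 2) × (1.7 - 4)/(3 - 4) = -0.241500
L_3(1.7) = (1.7 - 1)/(4 - 1) × (1.7 - 2)/(4 - 2) × (1.7 - 3)/(4 - 3) = 0.045500

P(1.7) = 25×L_0(1.7) + 5×L_1(1.7) + 7×L_2(1.7) + 25×L_3(1.7)
P(1.7) = 8.417000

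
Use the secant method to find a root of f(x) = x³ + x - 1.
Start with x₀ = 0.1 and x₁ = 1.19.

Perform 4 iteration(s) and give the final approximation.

f(x) = x³ + x - 1
x₀ = 0.1, x₁ = 1.19

Secant formula: x_{n+1} = x_n - f(x_n)(x_n - x_{n-1})/(f(x_n) - f(x_{n-1}))

Iteration 1:
  f(0.100000) = -0.899000
  f(1.190000) = 1.875159
  x_2 = 1.190000 - 1.875159×(1.190000 - 0.100000)/(1.875159 - (-0.899000))
       = 0.453228
Iteration 2:
  f(1.190000) = 1.875159
  f(0.453228) = -0.453672
  x_3 = 0.453228 - (-0.453672)×(0.453228 - 1.190000)/(-0.453672 - 1.875159)
       = 0.596756
Iteration 3:
  f(0.453228) = -0.453672
  f(0.596756) = -0.190729
  x_4 = 0.596756 - (-0.190729)×(0.596756 - 0.453228)/(-0.190729 - (-0.453672))
       = 0.700866
Iteration 4:
  f(0.596756) = -0.190729
  f(0.700866) = 0.045139
  x_5 = 0.700866 - 0.045139×(0.700866 - 0.596756)/(0.045139 - (-0.190729))
       = 0.680941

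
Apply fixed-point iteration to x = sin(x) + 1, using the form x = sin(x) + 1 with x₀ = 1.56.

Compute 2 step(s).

Equation: x = sin(x) + 1
Fixed-point form: x = sin(x) + 1
x₀ = 1.56

x_1 = g(1.560000) = 1.999942
x_2 = g(1.999942) = 1.909322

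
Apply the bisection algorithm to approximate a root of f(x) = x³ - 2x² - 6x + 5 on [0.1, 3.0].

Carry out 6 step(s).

f(x) = x³ - 2x² - 6x + 5
Initial interval: [0.1, 3.0]

Iteration 1:
  c_1 = (0.100000 + 3.000000)/2 = 1.550000
  f(c_1) = f(1.550000) = -5.381125
  f(a) × f(c) < 0, new interval: [0.100000, 1.550000]
Iteration 2:
  c_2 = (0.100000 + 1.550000)/2 = 0.825000
  f(c_2) = f(0.825000) = -0.749734
  f(a) × f(c) < 0, new interval: [0.100000, 0.825000]
Iteration 3:
  c_3 = (0.100000 + 0.825000)/2 = 0.462500
  f(c_3) = f(0.462500) = 1.896119
  f(a) × f(c) ≥ 0, new interval: [0.462500, 0.825000]
Iteration 4:
  c_4 = (0.462500 + 0.825000)/2 = 0.643750
  f(c_4) = f(0.643750) = 0.575451
  f(a) × f(c) ≥ 0, new interval: [0.643750, 0.825000]
Iteration 5:
  c_5 = (0.643750 + 0.825000)/2 = 0.734375
  f(c_5) = f(0.734375) = -0.088810
  f(a) × f(c) < 0, new interval: [0.643750, 0.734375]
Iteration 6:
  c_6 = (0.643750 + 0.734375)/2 = 0.689063
  f(c_6) = f(0.689063) = 0.243183
  f(a) × f(c) ≥ 0, new interval: [0.689063, 0.734375]

After 6 iteration(s), the approximation is c_6 = 0.689063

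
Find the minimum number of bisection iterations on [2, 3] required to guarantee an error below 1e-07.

We need (b-a)/2^n ≤ 1e-07
(3 - 2)/2^n ≤ 1e-07
1/2^n ≤ 1e-07
2^n ≥ 10000000
n ≥ log₂(10000000) = 23.25
n ≥ 24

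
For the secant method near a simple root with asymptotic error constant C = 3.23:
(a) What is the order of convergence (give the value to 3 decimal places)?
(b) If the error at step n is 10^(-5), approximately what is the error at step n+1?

(a) Secant method has superlinear convergence with order φ = (1+√5)/2 ≈ 1.618.
    This means |e_{n+1}| ≈ C|e_n|^1.618.

(b) With |e_n| = 10^(-5) and C = 3.23:
    |e_{n+1}| ≈ 3.23 × (10^(-5))^1.618 = 3.23 × 10^(-8.09)

(a) ≈ 1.618 (golden ratio); (b) |e_{n+1}| ≈ 2.624e-08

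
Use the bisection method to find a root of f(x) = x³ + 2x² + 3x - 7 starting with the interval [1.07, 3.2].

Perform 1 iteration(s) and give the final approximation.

f(x) = x³ + 2x² + 3x - 7
Initial interval: [1.07, 3.2]

Iteration 1:
  c_1 = (1.070000 + 3.200000)/2 = 2.135000
  f(c_1) = f(2.135000) = 18.253260
  f(a) × f(c) < 0, new interval: [1.070000, 2.135000]

After 1 iteration(s), the approximation is c_1 = 2.135000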